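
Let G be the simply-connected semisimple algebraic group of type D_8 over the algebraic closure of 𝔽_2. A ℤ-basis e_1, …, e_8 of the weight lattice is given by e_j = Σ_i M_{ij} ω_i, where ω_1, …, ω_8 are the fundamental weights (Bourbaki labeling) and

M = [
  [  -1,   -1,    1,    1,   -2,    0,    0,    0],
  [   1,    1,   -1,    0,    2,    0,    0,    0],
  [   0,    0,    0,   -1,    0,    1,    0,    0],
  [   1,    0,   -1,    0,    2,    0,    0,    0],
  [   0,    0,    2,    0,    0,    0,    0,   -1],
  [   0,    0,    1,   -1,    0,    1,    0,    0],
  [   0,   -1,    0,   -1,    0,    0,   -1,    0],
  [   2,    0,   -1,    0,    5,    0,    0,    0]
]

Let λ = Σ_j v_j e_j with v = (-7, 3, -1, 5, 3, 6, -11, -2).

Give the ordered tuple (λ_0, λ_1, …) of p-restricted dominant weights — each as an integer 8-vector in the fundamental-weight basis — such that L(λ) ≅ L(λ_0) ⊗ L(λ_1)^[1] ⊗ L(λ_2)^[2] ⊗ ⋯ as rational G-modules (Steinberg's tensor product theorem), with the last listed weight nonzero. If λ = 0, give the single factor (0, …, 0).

((0, 1, 1, 0, 0, 0, 1, 0), (1, 1, 0, 0, 0, 0, 1, 1))

Compute c_i = Σ_j M_{ij} v_j with v = (-7, 3, -1, 5, 3, 6, -11, -2):
  c_1 = (-1)·(-7) + (-1)·(3) + (1)·(-1) + 1·5 + (-2)·(3) + 0·6 + (0)·(-11) + (0)·(-2) = 2
  c_2 = (1)·(-7) + 1·3 + (-1)·(-1) + 0·5 + 2·3 + 0·6 + (0)·(-11) + (0)·(-2) = 3
  c_3 = (0)·(-7) + 0·3 + (0)·(-1) + (-1)·(5) + 0·3 + 1·6 + (0)·(-11) + (0)·(-2) = 1
  c_4 = (1)·(-7) + 0·3 + (-1)·(-1) + 0·5 + 2·3 + 0·6 + (0)·(-11) + (0)·(-2) = 0
  c_5 = (0)·(-7) + 0·3 + (2)·(-1) + 0·5 + 0·3 + 0·6 + (0)·(-11) + (-1)·(-2) = 0
  c_6 = (0)·(-7) + 0·3 + (1)·(-1) + (-1)·(5) + 0·3 + 1·6 + (0)·(-11) + (0)·(-2) = 0
  c_7 = (0)·(-7) + (-1)·(3) + (0)·(-1) + (-1)·(5) + 0·3 + 0·6 + (-1)·(-11) + (0)·(-2) = 3
  c_8 = (2)·(-7) + 0·3 + (-1)·(-1) + 0·5 + 5·3 + 0·6 + (0)·(-11) + (0)·(-2) = 2
Writing each c_i in base p = 2:
  c_1 = 2 = 0·2^0 + 1·2^1
  c_2 = 3 = 1·2^0 + 1·2^1
  c_3 = 1 = 1·2^0
  c_4 = 0
  c_5 = 0
  c_6 = 0
  c_7 = 3 = 1·2^0 + 1·2^1
  c_8 = 2 = 0·2^0 + 1·2^1
Factor λ_0 = (0, 1, 1, 0, 0, 0, 1, 0)
Factor λ_1 = (1, 1, 0, 0, 0, 0, 1, 1)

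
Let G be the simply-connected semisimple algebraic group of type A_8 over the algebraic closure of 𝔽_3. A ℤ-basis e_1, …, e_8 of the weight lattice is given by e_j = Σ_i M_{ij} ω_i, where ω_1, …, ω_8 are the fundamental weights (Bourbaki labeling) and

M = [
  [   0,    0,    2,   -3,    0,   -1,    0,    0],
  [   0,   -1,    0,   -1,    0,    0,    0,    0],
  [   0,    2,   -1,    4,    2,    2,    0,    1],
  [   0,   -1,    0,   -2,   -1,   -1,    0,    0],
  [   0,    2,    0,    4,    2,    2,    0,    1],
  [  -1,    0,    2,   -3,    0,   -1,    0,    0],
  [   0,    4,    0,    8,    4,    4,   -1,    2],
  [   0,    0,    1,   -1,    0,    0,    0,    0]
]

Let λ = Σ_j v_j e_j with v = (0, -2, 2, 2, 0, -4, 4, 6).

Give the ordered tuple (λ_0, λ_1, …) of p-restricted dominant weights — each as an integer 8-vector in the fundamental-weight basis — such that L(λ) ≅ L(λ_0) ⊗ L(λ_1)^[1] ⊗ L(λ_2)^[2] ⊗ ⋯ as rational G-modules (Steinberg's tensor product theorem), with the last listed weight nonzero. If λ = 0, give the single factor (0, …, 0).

Converting to the ω-basis (c_i = row i of M dotted with v = (0, -2, 2, 2, 0, -4, 4, 6)):
  c_1 = 0*0 + 0*-2 + 2*2 + -3*2 + 0*0 + -1*-4 + 0*4 + 0*6 = 2
  c_2 = 0*0 + -1*-2 + 0*2 + -1*2 + 0*0 + 0*-4 + 0*4 + 0*6 = 0
  c_3 = 0*0 + 2*-2 + -1*2 + 4*2 + 2*0 + 2*-4 + 0*4 + 1*6 = 0
  c_4 = 0*0 + -1*-2 + 0*2 + -2*2 + -1*0 + -1*-4 + 0*4 + 0*6 = 2
  c_5 = 0*0 + 2*-2 + 0*2 + 4*2 + 2*0 + 2*-4 + 0*4 + 1*6 = 2
  c_6 = -1*0 + 0*-2 + 2*2 + -3*2 + 0*0 + -1*-4 + 0*4 + 0*6 = 2
  c_7 = 0*0 + 4*-2 + 0*2 + 8*2 + 4*0 + 4*-4 + -1*4 + 2*6 = 0
  c_8 = 0*0 + 0*-2 + 1*2 + -1*2 + 0*0 + 0*-4 + 0*4 + 0*6 = 0
Expand coordinatewise in base 3:
  c_1 = 2 = 2·3^0
  c_2 = 0
  c_3 = 0
  c_4 = 2 = 2·3^0
  c_5 = 2 = 2·3^0
  c_6 = 2 = 2·3^0
  c_7 = 0
  c_8 = 0
p-restricted factor λ_0 = (2, 0, 0, 2, 2, 2, 0, 0)

((2, 0, 0, 2, 2, 2, 0, 0),)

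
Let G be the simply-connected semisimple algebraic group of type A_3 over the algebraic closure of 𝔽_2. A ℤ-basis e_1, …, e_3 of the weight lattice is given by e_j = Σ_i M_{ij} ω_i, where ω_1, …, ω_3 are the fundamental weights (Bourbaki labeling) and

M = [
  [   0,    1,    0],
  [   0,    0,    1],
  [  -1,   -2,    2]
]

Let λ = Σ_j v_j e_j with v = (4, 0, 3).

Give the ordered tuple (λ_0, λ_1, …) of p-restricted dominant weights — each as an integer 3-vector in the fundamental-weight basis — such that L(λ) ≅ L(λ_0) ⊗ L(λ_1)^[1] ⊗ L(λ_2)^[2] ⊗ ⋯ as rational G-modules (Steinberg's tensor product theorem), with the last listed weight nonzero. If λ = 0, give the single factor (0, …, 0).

ω-coordinates c = M·v, v = (4, 0, 3):
  c_1 = 0·4 + 1·0 + 0·3 = 0
  c_2 = 0·4 + 0·0 + 1·3 = 3
  c_3 = (-1)·(4) + (-2)·(0) + 2·3 = 2
Expand coordinatewise in base 2:
  c_1 = 0
  c_2 = 3 = 1·2^0 + 1·2^1
  c_3 = 2 = 0·2^0 + 1·2^1
λ_0 = (0, 1, 0)
λ_1 = (0, 1, 1)

((0, 1, 0), (0, 1, 1))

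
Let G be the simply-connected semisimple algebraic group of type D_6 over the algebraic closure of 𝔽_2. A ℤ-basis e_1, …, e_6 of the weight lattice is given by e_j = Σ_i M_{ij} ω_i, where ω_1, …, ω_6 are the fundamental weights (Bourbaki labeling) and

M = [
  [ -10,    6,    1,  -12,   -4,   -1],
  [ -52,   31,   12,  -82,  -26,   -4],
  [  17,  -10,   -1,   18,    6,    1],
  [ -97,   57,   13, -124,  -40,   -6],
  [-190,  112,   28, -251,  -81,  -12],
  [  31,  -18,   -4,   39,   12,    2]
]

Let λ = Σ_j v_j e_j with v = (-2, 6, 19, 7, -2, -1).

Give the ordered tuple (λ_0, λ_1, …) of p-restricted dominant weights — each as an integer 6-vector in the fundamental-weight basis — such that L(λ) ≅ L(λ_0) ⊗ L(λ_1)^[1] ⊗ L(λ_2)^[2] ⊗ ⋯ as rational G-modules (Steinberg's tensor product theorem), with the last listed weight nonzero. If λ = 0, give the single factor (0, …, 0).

((0, 0, 0, 1, 1, 1),)

Converting to the ω-basis (c_i = row i of M dotted with v = (-2, 6, 19, 7, -2, -1)):
  c_1 = -10*-2 + 6*6 + 1*19 + -12*7 + -4*-2 + -1*-1 = 0
  c_2 = -52*-2 + 31*6 + 12*19 + -82*7 + -26*-2 + -4*-1 = 0
  c_3 = 17*-2 + -10*6 + -1*19 + 18*7 + 6*-2 + 1*-1 = 0
  c_4 = -97*-2 + 57*6 + 13*19 + -124*7 + -40*-2 + -6*-1 = 1
  c_5 = -190*-2 + 112*6 + 28*19 + -251*7 + -81*-2 + -12*-1 = 1
  c_6 = 31*-2 + -18*6 + -4*19 + 39*7 + 12*-2 + 2*-1 = 1
Base-2 expansion of each c_i:
  c_1 = 0
  c_2 = 0
  c_3 = 0
  c_4 = 1 = 1·2^0
  c_5 = 1 = 1·2^0
  c_6 = 1 = 1·2^0
Factor λ_0 = (0, 0, 0, 1, 1, 1)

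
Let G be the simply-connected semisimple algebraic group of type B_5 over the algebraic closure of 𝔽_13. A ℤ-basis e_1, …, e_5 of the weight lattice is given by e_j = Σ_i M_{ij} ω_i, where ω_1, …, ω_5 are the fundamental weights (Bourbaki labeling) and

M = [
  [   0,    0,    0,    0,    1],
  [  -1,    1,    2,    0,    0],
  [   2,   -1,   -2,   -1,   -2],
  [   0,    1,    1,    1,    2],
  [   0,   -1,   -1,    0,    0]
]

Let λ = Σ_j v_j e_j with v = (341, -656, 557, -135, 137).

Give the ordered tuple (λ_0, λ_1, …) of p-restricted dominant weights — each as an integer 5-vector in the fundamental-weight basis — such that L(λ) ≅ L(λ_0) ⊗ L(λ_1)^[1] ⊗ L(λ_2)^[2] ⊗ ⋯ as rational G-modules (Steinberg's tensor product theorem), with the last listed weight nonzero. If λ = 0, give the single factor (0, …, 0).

Change of basis e → ω: c = M·v where v = (341, -656, 557, -135, 137):
  c_1 = (0)·(341) + (0)·(-656) + (0)·(557) + (0)·(-135) + (1)·(137) = 137
  c_2 = (-1)·(341) + (1)·(-656) + (2)·(557) + (0)·(-135) + (0)·(137) = 117
  c_3 = (2)·(341) + (-1)·(-656) + (-2)·(557) + (-1)·(-135) + (-2)·(137) = 85
  c_4 = (0)·(341) + (1)·(-656) + (1)·(557) + (1)·(-135) + (2)·(137) = 40
  c_5 = (0)·(341) + (-1)·(-656) + (-1)·(557) + (0)·(-135) + (0)·(137) = 99
p = 13; digits c_i = Σ_j d_{ij}·13^j, 0 ≤ d_{ij} < 13:
  c_1 = 137 = 7·13^0 + 10·13^1
  c_2 = 117 = 0·13^0 + 9·13^1
  c_3 = 85 = 7·13^0 + 6·13^1
  c_4 = 40 = 1·13^0 + 3·13^1
  c_5 = 99 = 8·13^0 + 7·13^1
Factor λ_0 = (7, 0, 7, 1, 8)
Factor λ_1 = (10, 9, 6, 3, 7)

((7, 0, 7, 1, 8), (10, 9, 6, 3, 7))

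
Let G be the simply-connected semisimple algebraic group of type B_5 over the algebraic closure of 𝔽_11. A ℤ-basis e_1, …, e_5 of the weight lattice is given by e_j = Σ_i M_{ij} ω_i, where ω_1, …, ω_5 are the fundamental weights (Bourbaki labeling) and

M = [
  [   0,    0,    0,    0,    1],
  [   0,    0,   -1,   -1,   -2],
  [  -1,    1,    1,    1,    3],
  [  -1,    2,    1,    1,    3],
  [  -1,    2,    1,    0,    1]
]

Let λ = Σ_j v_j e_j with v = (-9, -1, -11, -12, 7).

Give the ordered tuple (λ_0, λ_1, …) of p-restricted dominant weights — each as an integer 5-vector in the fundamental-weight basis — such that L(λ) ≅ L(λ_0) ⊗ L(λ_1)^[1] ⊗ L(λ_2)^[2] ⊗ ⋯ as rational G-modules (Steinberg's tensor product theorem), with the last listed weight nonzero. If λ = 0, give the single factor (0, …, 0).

((7, 9, 6, 5, 3),)

ω-coordinates c = M·v, v = (-9, -1, -11, -12, 7):
  c_1 = (0)·(-9) + (0)·(-1) + (0)·(-11) + (0)·(-12) + 1·7 = 7
  c_2 = (0)·(-9) + (0)·(-1) + (-1)·(-11) + (-1)·(-12) + (-2)·(7) = 9
  c_3 = (-1)·(-9) + (1)·(-1) + (1)·(-11) + (1)·(-12) + 3·7 = 6
  c_4 = (-1)·(-9) + (2)·(-1) + (1)·(-11) + (1)·(-12) + 3·7 = 5
  c_5 = (-1)·(-9) + (2)·(-1) + (1)·(-11) + (0)·(-12) + 1·7 = 3
Expand coordinatewise in base 11:
  c_1 = 7 = 7·11^0
  c_2 = 9 = 9·11^0
  c_3 = 6 = 6·11^0
  c_4 = 5 = 5·11^0
  c_5 = 3 = 3·11^0
λ_0 = (7, 9, 6, 5, 3)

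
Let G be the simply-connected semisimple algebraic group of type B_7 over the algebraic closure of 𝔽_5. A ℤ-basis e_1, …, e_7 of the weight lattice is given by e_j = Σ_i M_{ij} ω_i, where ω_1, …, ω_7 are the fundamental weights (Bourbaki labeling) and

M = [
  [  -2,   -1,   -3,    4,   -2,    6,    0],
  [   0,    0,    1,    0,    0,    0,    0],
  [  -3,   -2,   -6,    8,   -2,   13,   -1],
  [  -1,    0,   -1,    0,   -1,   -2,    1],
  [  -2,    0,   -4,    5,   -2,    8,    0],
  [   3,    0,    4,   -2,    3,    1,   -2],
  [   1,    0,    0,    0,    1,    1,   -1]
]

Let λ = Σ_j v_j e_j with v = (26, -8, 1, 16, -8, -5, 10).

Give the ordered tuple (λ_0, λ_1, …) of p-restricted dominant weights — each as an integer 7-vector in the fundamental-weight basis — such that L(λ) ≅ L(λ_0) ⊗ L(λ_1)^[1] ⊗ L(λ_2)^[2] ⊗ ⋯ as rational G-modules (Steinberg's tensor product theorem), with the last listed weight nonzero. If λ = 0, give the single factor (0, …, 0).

ω-coordinates c = M·v, v = (26, -8, 1, 16, -8, -5, 10):
  c_1 = (-2)·(26) + (-1)·(-8) + (-3)·(1) + (4)·(16) + (-2)·(-8) + (6)·(-5) + (0)·(10) = 3
  c_2 = (0)·(26) + (0)·(-8) + (1)·(1) + (0)·(16) + (0)·(-8) + (0)·(-5) + (0)·(10) = 1
  c_3 = (-3)·(26) + (-2)·(-8) + (-6)·(1) + (8)·(16) + (-2)·(-8) + (13)·(-5) + (-1)·(10) = 1
  c_4 = (-1)·(26) + (0)·(-8) + (-1)·(1) + (0)·(16) + (-1)·(-8) + (-2)·(-5) + (1)·(10) = 1
  c_5 = (-2)·(26) + (0)·(-8) + (-4)·(1) + (5)·(16) + (-2)·(-8) + (8)·(-5) + (0)·(10) = 0
  c_6 = (3)·(26) + (0)·(-8) + (4)·(1) + (-2)·(16) + (3)·(-8) + (1)·(-5) + (-2)·(10) = 1
  c_7 = (1)·(26) + (0)·(-8) + (0)·(1) + (0)·(16) + (1)·(-8) + (1)·(-5) + (-1)·(10) = 3
p = 5; digits c_i = Σ_j d_{ij}·5^j, 0 ≤ d_{ij} < 5:
  c_1 = 3 = 3·5^0
  c_2 = 1 = 1·5^0
  c_3 = 1 = 1·5^0
  c_4 = 1 = 1·5^0
  c_5 = 0
  c_6 = 1 = 1·5^0
  c_7 = 3 = 3·5^0
Factor λ_0 = (3, 1, 1, 1, 0, 1, 3)

((3, 1, 1, 1, 0, 1, 3),)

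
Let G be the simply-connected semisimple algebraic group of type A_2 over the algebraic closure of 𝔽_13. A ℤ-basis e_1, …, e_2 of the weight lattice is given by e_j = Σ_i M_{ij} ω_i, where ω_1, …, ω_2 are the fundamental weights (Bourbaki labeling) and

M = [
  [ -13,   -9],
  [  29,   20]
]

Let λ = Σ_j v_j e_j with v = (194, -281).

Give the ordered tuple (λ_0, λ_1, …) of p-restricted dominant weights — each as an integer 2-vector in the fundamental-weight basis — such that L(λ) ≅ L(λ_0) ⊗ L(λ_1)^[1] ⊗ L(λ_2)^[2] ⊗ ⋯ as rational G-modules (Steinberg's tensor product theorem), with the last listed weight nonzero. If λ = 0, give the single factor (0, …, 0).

((7, 6),)

In the fundamental-weight basis, λ has coordinates c = M·v (v = (194, -281)):
  c_1 = (-13)·(194) + (-9)·(-281) = 7
  c_2 = (29)·(194) + (20)·(-281) = 6
Writing each c_i in base p = 13:
  c_1 = 7 = 7·13^0
  c_2 = 6 = 6·13^0
Factor λ_0 = (7, 6)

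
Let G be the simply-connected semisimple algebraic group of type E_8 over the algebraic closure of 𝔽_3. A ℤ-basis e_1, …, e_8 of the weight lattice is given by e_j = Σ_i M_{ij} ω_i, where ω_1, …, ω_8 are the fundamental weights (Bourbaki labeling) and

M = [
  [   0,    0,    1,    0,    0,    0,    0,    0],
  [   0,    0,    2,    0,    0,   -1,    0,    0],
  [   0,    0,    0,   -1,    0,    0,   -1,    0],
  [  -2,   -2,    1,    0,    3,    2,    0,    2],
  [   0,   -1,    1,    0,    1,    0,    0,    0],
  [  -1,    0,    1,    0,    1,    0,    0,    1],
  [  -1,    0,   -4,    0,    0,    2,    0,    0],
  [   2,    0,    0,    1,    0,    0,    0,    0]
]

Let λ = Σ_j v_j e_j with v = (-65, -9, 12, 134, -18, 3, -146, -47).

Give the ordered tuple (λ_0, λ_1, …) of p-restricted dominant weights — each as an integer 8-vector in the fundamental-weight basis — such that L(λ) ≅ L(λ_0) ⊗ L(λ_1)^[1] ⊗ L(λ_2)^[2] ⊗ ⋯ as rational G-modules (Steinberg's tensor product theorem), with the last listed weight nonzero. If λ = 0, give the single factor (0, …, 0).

ω-coordinates c = M·v, v = (-65, -9, 12, 134, -18, 3, -146, -47):
  c_1 = 0*-65 + 0*-9 + 1*12 + 0*134 + 0*-18 + 0*3 + 0*-146 + 0*-47 = 12
  c_2 = 0*-65 + 0*-9 + 2*12 + 0*134 + 0*-18 + -1*3 + 0*-146 + 0*-47 = 21
  c_3 = 0*-65 + 0*-9 + 0*12 + -1*134 + 0*-18 + 0*3 + -1*-146 + 0*-47 = 12
  c_4 = -2*-65 + -2*-9 + 1*12 + 0*134 + 3*-18 + 2*3 + 0*-146 + 2*-47 = 18
  c_5 = 0*-65 + -1*-9 + 1*12 + 0*134 + 1*-18 + 0*3 + 0*-146 + 0*-47 = 3
  c_6 = -1*-65 + 0*-9 + 1*12 + 0*134 + 1*-18 + 0*3 + 0*-146 + 1*-47 = 12
  c_7 = -1*-65 + 0*-9 + -4*12 + 0*134 + 0*-18 + 2*3 + 0*-146 + 0*-47 = 23
  c_8 = 2*-65 + 0*-9 + 0*12 + 1*134 + 0*-18 + 0*3 + 0*-146 + 0*-47 = 4
Base-3 expansion of each c_i:
  c_1 = 12 = 0·3^0 + 1·3^1 + 1·3^2
  c_2 = 21 = 0·3^0 + 1·3^1 + 2·3^2
  c_3 = 12 = 0·3^0 + 1·3^1 + 1·3^2
  c_4 = 18 = 0·3^0 + 0·3^1 + 2·3^2
  c_5 = 3 = 0·3^0 + 1·3^1
  c_6 = 12 = 0·3^0 + 1·3^1 + 1·3^2
  c_7 = 23 = 2·3^0 + 1·3^1 + 2·3^2
  c_8 = 4 = 1·3^0 + 1·3^1
λ_0 = (0, 0, 0, 0, 0, 0, 2, 1)
λ_1 = (1, 1, 1, 0, 1, 1, 1, 1)
λ_2 = (1, 2, 1, 2, 0, 1, 2, 0)

((0, 0, 0, 0, 0, 0, 2, 1), (1, 1, 1, 0, 1, 1, 1, 1), (1, 2, 1, 2, 0, 1, 2, 0))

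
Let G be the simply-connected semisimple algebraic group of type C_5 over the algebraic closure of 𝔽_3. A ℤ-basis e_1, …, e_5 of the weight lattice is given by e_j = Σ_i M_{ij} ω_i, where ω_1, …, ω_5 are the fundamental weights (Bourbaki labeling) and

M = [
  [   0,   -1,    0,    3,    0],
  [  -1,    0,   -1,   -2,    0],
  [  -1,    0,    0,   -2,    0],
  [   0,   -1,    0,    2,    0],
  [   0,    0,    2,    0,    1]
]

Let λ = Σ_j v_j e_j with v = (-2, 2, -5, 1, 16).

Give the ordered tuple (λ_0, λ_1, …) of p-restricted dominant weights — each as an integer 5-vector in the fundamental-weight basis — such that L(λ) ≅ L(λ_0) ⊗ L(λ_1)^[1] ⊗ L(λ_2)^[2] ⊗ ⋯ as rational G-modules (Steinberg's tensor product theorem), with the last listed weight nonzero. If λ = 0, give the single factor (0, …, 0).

In the fundamental-weight basis, λ has coordinates c = M·v (v = (-2, 2, -5, 1, 16)):
  c_1 = 0*-2 + -1*2 + 0*-5 + 3*1 + 0*16 = 1
  c_2 = -1*-2 + 0*2 + -1*-5 + -2*1 + 0*16 = 5
  c_3 = -1*-2 + 0*2 + 0*-5 + -2*1 + 0*16 = 0
  c_4 = 0*-2 + -1*2 + 0*-5 + 2*1 + 0*16 = 0
  c_5 = 0*-2 + 0*2 + 2*-5 + 0*1 + 1*16 = 6
Expand coordinatewise in base 3:
  c_1 = 1 = 1·3^0
  c_2 = 5 = 2·3^0 + 1·3^1
  c_3 = 0
  c_4 = 0
  c_5 = 6 = 0·3^0 + 2·3^1
p-restricted factor λ_0 = (1, 2, 0, 0, 0)
p-restricted factor λ_1 = (0, 1, 0, 0, 2)

((1, 2, 0, 0, 0), (0, 1, 0, 0, 2))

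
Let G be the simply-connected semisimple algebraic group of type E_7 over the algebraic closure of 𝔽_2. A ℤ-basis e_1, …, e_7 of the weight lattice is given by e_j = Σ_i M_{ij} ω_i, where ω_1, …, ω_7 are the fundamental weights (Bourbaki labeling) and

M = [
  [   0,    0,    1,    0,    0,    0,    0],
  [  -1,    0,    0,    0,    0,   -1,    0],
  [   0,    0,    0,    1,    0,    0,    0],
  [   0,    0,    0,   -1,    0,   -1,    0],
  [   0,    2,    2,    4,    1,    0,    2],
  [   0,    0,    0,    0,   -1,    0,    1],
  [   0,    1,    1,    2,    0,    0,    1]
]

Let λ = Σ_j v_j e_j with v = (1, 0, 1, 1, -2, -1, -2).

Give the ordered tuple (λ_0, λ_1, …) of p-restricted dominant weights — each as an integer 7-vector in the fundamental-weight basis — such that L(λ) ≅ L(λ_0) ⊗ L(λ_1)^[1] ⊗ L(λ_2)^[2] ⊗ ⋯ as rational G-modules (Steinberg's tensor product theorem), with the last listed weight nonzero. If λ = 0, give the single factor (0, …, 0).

((1, 0, 1, 0, 0, 0, 1),)

Compute c_i = Σ_j M_{ij} v_j with v = (1, 0, 1, 1, -2, -1, -2):
  c_1 = 0*1 + 0*0 + 1*1 + 0*1 + 0*-2 + 0*-1 + 0*-2 = 1
  c_2 = -1*1 + 0*0 + 0*1 + 0*1 + 0*-2 + -1*-1 + 0*-2 = 0
  c_3 = 0*1 + 0*0 + 0*1 + 1*1 + 0*-2 + 0*-1 + 0*-2 = 1
  c_4 = 0*1 + 0*0 + 0*1 + -1*1 + 0*-2 + -1*-1 + 0*-2 = 0
  c_5 = 0*1 + 2*0 + 2*1 + 4*1 + 1*-2 + 0*-1 + 2*-2 = 0
  c_6 = 0*1 + 0*0 + 0*1 + 0*1 + -1*-2 + 0*-1 + 1*-2 = 0
  c_7 = 0*1 + 1*0 + 1*1 + 2*1 + 0*-2 + 0*-1 + 1*-2 = 1
Expand coordinatewise in base 2:
  c_1 = 1 = 1·2^0
  c_2 = 0
  c_3 = 1 = 1·2^0
  c_4 = 0
  c_5 = 0
  c_6 = 0
  c_7 = 1 = 1·2^0
Factor λ_0 = (1, 0, 1, 0, 0, 0, 1)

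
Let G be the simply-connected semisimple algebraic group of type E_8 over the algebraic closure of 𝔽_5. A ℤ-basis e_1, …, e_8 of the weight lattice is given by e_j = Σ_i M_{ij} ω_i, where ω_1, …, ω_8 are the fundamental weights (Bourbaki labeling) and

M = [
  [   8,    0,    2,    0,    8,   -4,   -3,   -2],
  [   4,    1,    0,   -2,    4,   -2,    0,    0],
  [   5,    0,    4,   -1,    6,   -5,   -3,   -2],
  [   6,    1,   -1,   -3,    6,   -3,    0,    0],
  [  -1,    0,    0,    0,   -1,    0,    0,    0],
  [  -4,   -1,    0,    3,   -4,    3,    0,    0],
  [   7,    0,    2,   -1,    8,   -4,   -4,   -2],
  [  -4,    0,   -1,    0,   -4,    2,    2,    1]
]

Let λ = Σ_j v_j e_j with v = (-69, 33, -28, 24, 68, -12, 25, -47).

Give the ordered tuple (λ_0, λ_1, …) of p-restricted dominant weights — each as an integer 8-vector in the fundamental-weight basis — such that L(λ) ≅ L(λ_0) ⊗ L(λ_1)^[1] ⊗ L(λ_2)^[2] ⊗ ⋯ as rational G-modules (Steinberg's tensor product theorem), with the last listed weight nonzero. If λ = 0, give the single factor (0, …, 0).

((3, 0, 1, 4, 1, 2, 3, 1), (0, 1, 1, 3, 0, 1, 4, 2))

Converting to the ω-basis (c_i = row i of M dotted with v = (-69, 33, -28, 24, 68, -12, 25, -47)):
  c_1 = 8*-69 + 0*33 + 2*-28 + 0*24 + 8*68 + -4*-12 + -3*25 + -2*-47 = 3
  c_2 = 4*-69 + 1*33 + 0*-28 + -2*24 + 4*68 + -2*-12 + 0*25 + 0*-47 = 5
  c_3 = 5*-69 + 0*33 + 4*-28 + -1*24 + 6*68 + -5*-12 + -3*25 + -2*-47 = 6
  c_4 = 6*-69 + 1*33 + -1*-28 + -3*24 + 6*68 + -3*-12 + 0*25 + 0*-47 = 19
  c_5 = -1*-69 + 0*33 + 0*-28 + 0*24 + -1*68 + 0*-12 + 0*25 + 0*-47 = 1
  c_6 = -4*-69 + -1*33 + 0*-28 + 3*24 + -4*68 + 3*-12 + 0*25 + 0*-47 = 7
  c_7 = 7*-69 + 0*33 + 2*-28 + -1*24 + 8*68 + -4*-12 + -4*25 + -2*-47 = 23
  c_8 = -4*-69 + 0*33 + -1*-28 + 0*24 + -4*68 + 2*-12 + 2*25 + 1*-47 = 11
Writing each c_i in base p = 5:
  c_1 = 3 = 3·5^0
  c_2 = 5 = 0·5^0 + 1·5^1
  c_3 = 6 = 1·5^0 + 1·5^1
  c_4 = 19 = 4·5^0 + 3·5^1
  c_5 = 1 = 1·5^0
  c_6 = 7 = 2·5^0 + 1·5^1
  c_7 = 23 = 3·5^0 + 4·5^1
  c_8 = 11 = 1·5^0 + 2·5^1
Factor λ_0 = (3, 0, 1, 4, 1, 2, 3, 1)
Factor λ_1 = (0, 1, 1, 3, 0, 1, 4, 2)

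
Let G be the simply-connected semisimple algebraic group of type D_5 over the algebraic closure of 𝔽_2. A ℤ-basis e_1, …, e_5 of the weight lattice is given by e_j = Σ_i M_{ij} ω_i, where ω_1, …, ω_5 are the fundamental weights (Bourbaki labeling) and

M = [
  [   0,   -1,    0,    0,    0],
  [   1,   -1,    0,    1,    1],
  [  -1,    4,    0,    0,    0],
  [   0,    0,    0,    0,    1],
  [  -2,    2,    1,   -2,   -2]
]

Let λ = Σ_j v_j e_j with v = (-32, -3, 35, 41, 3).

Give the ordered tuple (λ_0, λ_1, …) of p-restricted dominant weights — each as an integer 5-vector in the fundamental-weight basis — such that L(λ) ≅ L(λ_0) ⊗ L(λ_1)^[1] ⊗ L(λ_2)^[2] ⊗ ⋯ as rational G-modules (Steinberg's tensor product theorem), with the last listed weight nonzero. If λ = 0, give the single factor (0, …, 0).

Change of basis e → ω: c = M·v where v = (-32, -3, 35, 41, 3):
  c_1 = 0*-32 + -1*-3 + 0*35 + 0*41 + 0*3 = 3
  c_2 = 1*-32 + -1*-3 + 0*35 + 1*41 + 1*3 = 15
  c_3 = -1*-32 + 4*-3 + 0*35 + 0*41 + 0*3 = 20
  c_4 = 0*-32 + 0*-3 + 0*35 + 0*41 + 1*3 = 3
  c_5 = -2*-32 + 2*-3 + 1*35 + -2*41 + -2*3 = 5
Expand coordinatewise in base 2:
  c_1 = 3 = 1·2^0 + 1·2^1
  c_2 = 15 = 1·2^0 + 1·2^1 + 1·2^2 + 1·2^3
  c_3 = 20 = 0·2^0 + 0·2^1 + 1·2^2 + 0·2^3 + 1·2^4
  c_4 = 3 = 1·2^0 + 1·2^1
  c_5 = 5 = 1·2^0 + 0·2^1 + 1·2^2
p-restricted factor λ_0 = (1, 1, 0, 1, 1)
p-restricted factor λ_1 = (1, 1, 0, 1, 0)
p-restricted factor λ_2 = (0, 1, 1, 0, 1)
p-restricted factor λ_3 = (0, 1, 0, 0, 0)
p-restricted factor λ_4 = (0, 0, 1, 0, 0)

((1, 1, 0, 1, 1), (1, 1, 0, 1, 0), (0, 1, 1, 0, 1), (0, 1, 0, 0, 0), (0, 0, 1, 0, 0))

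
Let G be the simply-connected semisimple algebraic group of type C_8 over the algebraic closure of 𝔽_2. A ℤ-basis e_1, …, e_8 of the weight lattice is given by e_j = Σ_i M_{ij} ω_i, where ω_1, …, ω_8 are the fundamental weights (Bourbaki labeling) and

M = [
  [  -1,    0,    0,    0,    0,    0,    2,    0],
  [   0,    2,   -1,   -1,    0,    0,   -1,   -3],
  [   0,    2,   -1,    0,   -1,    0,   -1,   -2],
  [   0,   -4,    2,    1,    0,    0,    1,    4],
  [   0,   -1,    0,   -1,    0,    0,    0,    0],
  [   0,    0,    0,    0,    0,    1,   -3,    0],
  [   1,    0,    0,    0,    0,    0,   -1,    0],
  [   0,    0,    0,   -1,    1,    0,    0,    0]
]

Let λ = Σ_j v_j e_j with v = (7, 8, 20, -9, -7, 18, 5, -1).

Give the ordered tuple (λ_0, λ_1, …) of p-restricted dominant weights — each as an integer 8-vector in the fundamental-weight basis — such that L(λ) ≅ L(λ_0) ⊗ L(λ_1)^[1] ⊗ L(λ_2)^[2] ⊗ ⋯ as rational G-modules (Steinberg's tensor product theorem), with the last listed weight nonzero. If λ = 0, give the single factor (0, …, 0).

((1, 1, 0, 0, 1, 1, 0, 0), (1, 1, 0, 0, 0, 1, 1, 1))

Change of basis e → ω: c = M·v where v = (7, 8, 20, -9, -7, 18, 5, -1):
  c_1 = (-1)·(7) + 0·8 + 0·20 + (0)·(-9) + (0)·(-7) + 0·18 + 2·5 + (0)·(-1) = 3
  c_2 = 0·7 + 2·8 + (-1)·(20) + (-1)·(-9) + (0)·(-7) + 0·18 + (-1)·(5) + (-3)·(-1) = 3
  c_3 = 0·7 + 2·8 + (-1)·(20) + (0)·(-9) + (-1)·(-7) + 0·18 + (-1)·(5) + (-2)·(-1) = 0
  c_4 = 0·7 + (-4)·(8) + 2·20 + (1)·(-9) + (0)·(-7) + 0·18 + 1·5 + (4)·(-1) = 0
  c_5 = 0·7 + (-1)·(8) + 0·20 + (-1)·(-9) + (0)·(-7) + 0·18 + 0·5 + (0)·(-1) = 1
  c_6 = 0·7 + 0·8 + 0·20 + (0)·(-9) + (0)·(-7) + 1·18 + (-3)·(5) + (0)·(-1) = 3
  c_7 = 1·7 + 0·8 + 0·20 + (0)·(-9) + (0)·(-7) + 0·18 + (-1)·(5) + (0)·(-1) = 2
  c_8 = 0·7 + 0·8 + 0·20 + (-1)·(-9) + (1)·(-7) + 0·18 + 0·5 + (0)·(-1) = 2
Expand coordinatewise in base 2:
  c_1 = 3 = 1·2^0 + 1·2^1
  c_2 = 3 = 1·2^0 + 1·2^1
  c_3 = 0
  c_4 = 0
  c_5 = 1 = 1·2^0
  c_6 = 3 = 1·2^0 + 1·2^1
  c_7 = 2 = 0·2^0 + 1·2^1
  c_8 = 2 = 0·2^0 + 1·2^1
Factor λ_0 = (1, 1, 0, 0, 1, 1, 0, 0)
Factor λ_1 = (1, 1, 0, 0, 0, 1, 1, 1)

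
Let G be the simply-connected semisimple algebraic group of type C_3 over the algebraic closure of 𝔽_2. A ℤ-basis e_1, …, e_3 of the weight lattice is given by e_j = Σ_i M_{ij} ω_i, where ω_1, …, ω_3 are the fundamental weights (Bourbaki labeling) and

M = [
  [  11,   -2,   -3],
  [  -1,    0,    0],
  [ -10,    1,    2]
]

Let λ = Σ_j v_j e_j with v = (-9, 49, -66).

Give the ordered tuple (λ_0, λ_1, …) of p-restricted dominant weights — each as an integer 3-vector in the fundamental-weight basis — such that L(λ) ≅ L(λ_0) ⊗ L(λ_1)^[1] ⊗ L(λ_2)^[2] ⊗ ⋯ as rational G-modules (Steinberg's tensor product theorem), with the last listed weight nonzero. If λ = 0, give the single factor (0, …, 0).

In the fundamental-weight basis, λ has coordinates c = M·v (v = (-9, 49, -66)):
  c_1 = 11*-9 + -2*49 + -3*-66 = 1
  c_2 = -1*-9 + 0*49 + 0*-66 = 9
  c_3 = -10*-9 + 1*49 + 2*-66 = 7
Expand coordinatewise in base 2:
  c_1 = 1 = 1·2^0
  c_2 = 9 = 1·2^0 + 0·2^1 + 0·2^2 + 1·2^3
  c_3 = 7 = 1·2^0 + 1·2^1 + 1·2^2
p-restricted factor λ_0 = (1, 1, 1)
p-restricted factor λ_1 = (0, 0, 1)
p-restricted factor λ_2 = (0, 0, 1)
p-restricted factor λ_3 = (0, 1, 0)

((1, 1, 1), (0, 0, 1), (0, 0, 1), (0, 1, 0))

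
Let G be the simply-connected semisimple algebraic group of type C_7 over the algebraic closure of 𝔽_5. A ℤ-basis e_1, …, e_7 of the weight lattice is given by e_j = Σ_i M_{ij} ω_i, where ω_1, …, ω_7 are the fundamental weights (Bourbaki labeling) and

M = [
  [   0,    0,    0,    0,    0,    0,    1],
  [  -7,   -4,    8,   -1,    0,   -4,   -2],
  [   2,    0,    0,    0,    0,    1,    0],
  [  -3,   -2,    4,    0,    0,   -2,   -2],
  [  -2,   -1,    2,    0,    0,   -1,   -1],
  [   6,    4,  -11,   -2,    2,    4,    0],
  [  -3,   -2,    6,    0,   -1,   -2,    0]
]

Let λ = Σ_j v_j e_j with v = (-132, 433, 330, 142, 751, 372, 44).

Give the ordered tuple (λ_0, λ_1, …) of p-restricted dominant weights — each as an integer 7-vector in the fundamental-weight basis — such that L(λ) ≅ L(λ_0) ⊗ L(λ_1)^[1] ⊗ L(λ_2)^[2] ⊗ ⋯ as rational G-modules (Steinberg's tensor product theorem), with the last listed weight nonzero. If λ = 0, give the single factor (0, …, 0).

Change of basis e → ω: c = M·v where v = (-132, 433, 330, 142, 751, 372, 44):
  c_1 = (0)·(-132) + 0·433 + 0·330 + 0·142 + 0·751 + 0·372 + 1·44 = 44
  c_2 = (-7)·(-132) + (-4)·(433) + 8·330 + (-1)·(142) + 0·751 + (-4)·(372) + (-2)·(44) = 114
  c_3 = (2)·(-132) + 0·433 + 0·330 + 0·142 + 0·751 + 1·372 + 0·44 = 108
  c_4 = (-3)·(-132) + (-2)·(433) + 4·330 + 0·142 + 0·751 + (-2)·(372) + (-2)·(44) = 18
  c_5 = (-2)·(-132) + (-1)·(433) + 2·330 + 0·142 + 0·751 + (-1)·(372) + (-1)·(44) = 75
  c_6 = (6)·(-132) + 4·433 + (-11)·(330) + (-2)·(142) + 2·751 + 4·372 + 0·44 = 16
  c_7 = (-3)·(-132) + (-2)·(433) + 6·330 + 0·142 + (-1)·(751) + (-2)·(372) + 0·44 = 15
Expand coordinatewise in base 5:
  c_1 = 44 = 4·5^0 + 3·5^1 + 1·5^2
  c_2 = 114 = 4·5^0 + 2·5^1 + 4·5^2
  c_3 = 108 = 3·5^0 + 1·5^1 + 4·5^2
  c_4 = 18 = 3·5^0 + 3·5^1
  c_5 = 75 = 0·5^0 + 0·5^1 + 3·5^2
  c_6 = 16 = 1·5^0 + 3·5^1
  c_7 = 15 = 0·5^0 + 3·5^1
Factor λ_0 = (4, 4, 3, 3, 0, 1, 0)
Factor λ_1 = (3, 2, 1, 3, 0, 3, 3)
Factor λ_2 = (1, 4, 4, 0, 3, 0, 0)

((4, 4, 3, 3, 0, 1, 0), (3, 2, 1, 3, 0, 3, 3), (1, 4, 4, 0, 3, 0, 0))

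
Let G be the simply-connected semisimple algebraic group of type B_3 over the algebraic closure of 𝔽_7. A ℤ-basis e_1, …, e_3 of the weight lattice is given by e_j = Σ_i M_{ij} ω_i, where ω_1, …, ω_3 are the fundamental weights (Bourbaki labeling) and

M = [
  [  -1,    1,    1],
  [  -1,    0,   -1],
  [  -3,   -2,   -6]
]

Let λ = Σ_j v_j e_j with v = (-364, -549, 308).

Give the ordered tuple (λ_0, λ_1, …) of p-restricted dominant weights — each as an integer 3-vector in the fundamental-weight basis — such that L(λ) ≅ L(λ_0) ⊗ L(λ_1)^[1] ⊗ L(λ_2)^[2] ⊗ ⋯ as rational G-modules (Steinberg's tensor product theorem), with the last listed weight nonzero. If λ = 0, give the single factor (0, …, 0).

Converting to the ω-basis (c_i = row i of M dotted with v = (-364, -549, 308)):
  c_1 = -1*-364 + 1*-549 + 1*308 = 123
  c_2 = -1*-364 + 0*-549 + -1*308 = 56
  c_3 = -3*-364 + -2*-549 + -6*308 = 342
Expand coordinatewise in base 7:
  c_1 = 123 = 4·7^0 + 3·7^1 + 2·7^2
  c_2 = 56 = 0·7^0 + 1·7^1 + 1·7^2
  c_3 = 342 = 6·7^0 + 6·7^1 + 6·7^2
Factor λ_0 = (4, 0, 6)
Factor λ_1 = (3, 1, 6)
Factor λ_2 = (2, 1, 6)

((4, 0, 6), (3, 1, 6), (2, 1, 6))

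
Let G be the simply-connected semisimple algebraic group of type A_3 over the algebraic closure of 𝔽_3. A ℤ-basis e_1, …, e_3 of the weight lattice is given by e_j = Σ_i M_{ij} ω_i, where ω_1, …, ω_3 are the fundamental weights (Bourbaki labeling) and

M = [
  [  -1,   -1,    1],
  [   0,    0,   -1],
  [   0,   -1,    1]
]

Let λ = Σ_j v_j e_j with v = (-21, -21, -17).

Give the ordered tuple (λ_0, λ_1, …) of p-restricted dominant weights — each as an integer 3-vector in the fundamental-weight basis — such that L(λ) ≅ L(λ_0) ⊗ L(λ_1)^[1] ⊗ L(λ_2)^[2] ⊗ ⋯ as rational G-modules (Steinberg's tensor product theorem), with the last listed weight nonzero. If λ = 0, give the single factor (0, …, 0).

((1, 2, 1), (2, 2, 1), (2, 1, 0))

Change of basis e → ω: c = M·v where v = (-21, -21, -17):
  c_1 = (-1)·(-21) + (-1)·(-21) + (1)·(-17) = 25
  c_2 = (0)·(-21) + (0)·(-21) + (-1)·(-17) = 17
  c_3 = (0)·(-21) + (-1)·(-21) + (1)·(-17) = 4
Base-3 expansion of each c_i:
  c_1 = 25 = 1·3^0 + 2·3^1 + 2·3^2
  c_2 = 17 = 2·3^0 + 2·3^1 + 1·3^2
  c_3 = 4 = 1·3^0 + 1·3^1
λ_0 = (1, 2, 1)
λ_1 = (2, 2, 1)
λ_2 = (2, 1, 0)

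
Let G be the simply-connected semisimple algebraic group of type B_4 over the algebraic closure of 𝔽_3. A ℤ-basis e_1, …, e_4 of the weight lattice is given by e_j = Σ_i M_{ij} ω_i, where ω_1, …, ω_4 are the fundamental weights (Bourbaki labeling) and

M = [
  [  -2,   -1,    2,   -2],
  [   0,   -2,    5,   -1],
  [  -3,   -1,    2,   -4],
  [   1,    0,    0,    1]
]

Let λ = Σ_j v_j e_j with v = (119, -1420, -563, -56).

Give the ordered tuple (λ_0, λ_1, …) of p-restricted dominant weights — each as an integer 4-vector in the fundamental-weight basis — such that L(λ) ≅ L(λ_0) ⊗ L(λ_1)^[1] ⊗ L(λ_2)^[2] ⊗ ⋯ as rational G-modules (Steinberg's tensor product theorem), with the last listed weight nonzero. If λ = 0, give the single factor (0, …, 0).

((0, 0, 2, 0), (2, 0, 2, 0), (0, 0, 2, 1), (0, 0, 2, 2), (2, 1, 1, 0))

ω-coordinates c = M·v, v = (119, -1420, -563, -56):
  c_1 = -2*119 + -1*-1420 + 2*-563 + -2*-56 = 168
  c_2 = 0*119 + -2*-1420 + 5*-563 + -1*-56 = 81
  c_3 = -3*119 + -1*-1420 + 2*-563 + -4*-56 = 161
  c_4 = 1*119 + 0*-1420 + 0*-563 + 1*-56 = 63
Writing each c_i in base p = 3:
  c_1 = 168 = 0·3^0 + 2·3^1 + 0·3^2 + 0·3^3 + 2·3^4
  c_2 = 81 = 0·3^0 + 0·3^1 + 0·3^2 + 0·3^3 + 1·3^4
  c_3 = 161 = 2·3^0 + 2·3^1 + 2·3^2 + 2·3^3 + 1·3^4
  c_4 = 63 = 0·3^0 + 0·3^1 + 1·3^2 + 2·3^3
p-restricted factor λ_0 = (0, 0, 2, 0)
p-restricted factor λ_1 = (2, 0, 2, 0)
p-restricted factor λ_2 = (0, 0, 2, 1)
p-restricted factor λ_3 = (0, 0, 2, 2)
p-restricted factor λ_4 = (2, 1, 1, 0)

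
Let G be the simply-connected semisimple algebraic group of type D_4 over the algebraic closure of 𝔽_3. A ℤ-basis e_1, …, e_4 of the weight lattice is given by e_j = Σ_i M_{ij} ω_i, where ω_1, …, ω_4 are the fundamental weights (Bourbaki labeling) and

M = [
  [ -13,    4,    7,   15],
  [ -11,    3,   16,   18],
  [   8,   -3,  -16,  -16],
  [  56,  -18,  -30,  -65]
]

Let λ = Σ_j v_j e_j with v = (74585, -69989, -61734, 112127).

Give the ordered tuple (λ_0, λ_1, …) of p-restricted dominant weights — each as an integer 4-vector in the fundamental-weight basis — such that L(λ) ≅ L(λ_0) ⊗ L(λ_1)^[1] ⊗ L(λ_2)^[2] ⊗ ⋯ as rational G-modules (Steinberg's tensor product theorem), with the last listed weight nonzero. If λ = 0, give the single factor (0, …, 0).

In the fundamental-weight basis, λ has coordinates c = M·v (v = (74585, -69989, -61734, 112127)):
  c_1 = (-13)·(74585) + (4)·(-69989) + (7)·(-61734) + 15·112127 = 206
  c_2 = (-11)·(74585) + (3)·(-69989) + (16)·(-61734) + 18·112127 = 140
  c_3 = 8·74585 + (-3)·(-69989) + (-16)·(-61734) + (-16)·(112127) = 359
  c_4 = 56·74585 + (-18)·(-69989) + (-30)·(-61734) + (-65)·(112127) = 327
Base-3 expansion of each c_i:
  c_1 = 206 = 2·3^0 + 2·3^1 + 1·3^2 + 1·3^3 + 2·3^4
  c_2 = 140 = 2·3^0 + 1·3^1 + 0·3^2 + 2·3^3 + 1·3^4
  c_3 = 359 = 2·3^0 + 2·3^1 + 0·3^2 + 1·3^3 + 1·3^4 + 1·3^5
  c_4 = 327 = 0·3^0 + 1·3^1 + 0·3^2 + 0·3^3 + 1·3^4 + 1·3^5
p-restricted factor λ_0 = (2, 2, 2, 0)
p-restricted factor λ_1 = (2, 1, 2, 1)
p-restricted factor λ_2 = (1, 0, 0, 0)
p-restricted factor λ_3 = (1, 2, 1, 0)
p-restricted factor λ_4 = (2, 1, 1, 1)
p-restricted factor λ_5 = (0, 0, 1, 1)

((2, 2, 2, 0), (2, 1, 2, 1), (1, 0, 0, 0), (1, 2, 1, 0), (2, 1, 1, 1), (0, 0, 1, 1))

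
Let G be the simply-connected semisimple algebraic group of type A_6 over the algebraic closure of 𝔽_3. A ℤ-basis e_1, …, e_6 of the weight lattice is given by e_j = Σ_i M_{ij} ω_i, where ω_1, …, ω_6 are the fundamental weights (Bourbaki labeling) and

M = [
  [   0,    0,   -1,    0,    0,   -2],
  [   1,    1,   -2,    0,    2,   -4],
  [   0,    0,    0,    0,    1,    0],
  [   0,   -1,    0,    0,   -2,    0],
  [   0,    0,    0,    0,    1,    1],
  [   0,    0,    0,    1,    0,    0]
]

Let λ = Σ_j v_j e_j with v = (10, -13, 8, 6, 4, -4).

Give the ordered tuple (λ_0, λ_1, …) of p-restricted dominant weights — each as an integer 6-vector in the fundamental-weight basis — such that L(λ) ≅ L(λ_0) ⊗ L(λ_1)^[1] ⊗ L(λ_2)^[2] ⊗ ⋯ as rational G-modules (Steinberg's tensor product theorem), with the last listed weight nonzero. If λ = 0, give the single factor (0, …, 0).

((0, 2, 1, 2, 0, 0), (0, 1, 1, 1, 0, 2))

Converting to the ω-basis (c_i = row i of M dotted with v = (10, -13, 8, 6, 4, -4)):
  c_1 = 0·10 + (0)·(-13) + (-1)·(8) + 0·6 + 0·4 + (-2)·(-4) = 0
  c_2 = 1·10 + (1)·(-13) + (-2)·(8) + 0·6 + 2·4 + (-4)·(-4) = 5
  c_3 = 0·10 + (0)·(-13) + 0·8 + 0·6 + 1·4 + (0)·(-4) = 4
  c_4 = 0·10 + (-1)·(-13) + 0·8 + 0·6 + (-2)·(4) + (0)·(-4) = 5
  c_5 = 0·10 + (0)·(-13) + 0·8 + 0·6 + 1·4 + (1)·(-4) = 0
  c_6 = 0·10 + (0)·(-13) + 0·8 + 1·6 + 0·4 + (0)·(-4) = 6
Base-3 expansion of each c_i:
  c_1 = 0
  c_2 = 5 = 2·3^0 + 1·3^1
  c_3 = 4 = 1·3^0 + 1·3^1
  c_4 = 5 = 2·3^0 + 1·3^1
  c_5 = 0
  c_6 = 6 = 0·3^0 + 2·3^1
p-restricted factor λ_0 = (0, 2, 1, 2, 0, 0)
p-restricted factor λ_1 = (0, 1, 1, 1, 0, 2)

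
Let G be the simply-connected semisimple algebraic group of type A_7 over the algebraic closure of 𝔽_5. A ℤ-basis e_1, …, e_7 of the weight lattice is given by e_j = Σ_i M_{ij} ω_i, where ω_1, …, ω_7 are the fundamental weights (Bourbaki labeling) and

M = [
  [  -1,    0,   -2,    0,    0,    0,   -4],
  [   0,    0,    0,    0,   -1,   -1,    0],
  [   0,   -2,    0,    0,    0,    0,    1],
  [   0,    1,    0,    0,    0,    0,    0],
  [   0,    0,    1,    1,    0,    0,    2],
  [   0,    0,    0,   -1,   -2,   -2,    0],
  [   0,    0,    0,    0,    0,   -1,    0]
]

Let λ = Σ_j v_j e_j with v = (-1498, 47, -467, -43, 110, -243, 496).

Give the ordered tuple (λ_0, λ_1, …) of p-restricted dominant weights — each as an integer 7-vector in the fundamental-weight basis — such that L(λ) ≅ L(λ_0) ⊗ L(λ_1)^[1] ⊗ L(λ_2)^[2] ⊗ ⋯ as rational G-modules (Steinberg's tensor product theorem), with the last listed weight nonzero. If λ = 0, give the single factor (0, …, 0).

Compute c_i = Σ_j M_{ij} v_j with v = (-1498, 47, -467, -43, 110, -243, 496):
  c_1 = (-1)·(-1498) + (0)·(47) + (-2)·(-467) + (0)·(-43) + (0)·(110) + (0)·(-243) + (-4)·(496) = 448
  c_2 = (0)·(-1498) + (0)·(47) + (0)·(-467) + (0)·(-43) + (-1)·(110) + (-1)·(-243) + (0)·(496) = 133
  c_3 = (0)·(-1498) + (-2)·(47) + (0)·(-467) + (0)·(-43) + (0)·(110) + (0)·(-243) + (1)·(496) = 402
  c_4 = (0)·(-1498) + (1)·(47) + (0)·(-467) + (0)·(-43) + (0)·(110) + (0)·(-243) + (0)·(496) = 47
  c_5 = (0)·(-1498) + (0)·(47) + (1)·(-467) + (1)·(-43) + (0)·(110) + (0)·(-243) + (2)·(496) = 482
  c_6 = (0)·(-1498) + (0)·(47) + (0)·(-467) + (-1)·(-43) + (-2)·(110) + (-2)·(-243) + (0)·(496) = 309
  c_7 = (0)·(-1498) + (0)·(47) + (0)·(-467) + (0)·(-43) + (0)·(110) + (-1)·(-243) + (0)·(496) = 243
Expand coordinatewise in base 5:
  c_1 = 448 = 3·5^0 + 4·5^1 + 2·5^2 + 3·5^3
  c_2 = 133 = 3·5^0 + 1·5^1 + 0·5^2 + 1·5^3
  c_3 = 402 = 2·5^0 + 0·5^1 + 1·5^2 + 3·5^3
  c_4 = 47 = 2·5^0 + 4·5^1 + 1·5^2
  c_5 = 482 = 2·5^0 + 1·5^1 + 4·5^2 + 3·5^3
  c_6 = 309 = 4·5^0 + 1·5^1 + 2·5^2 + 2·5^3
  c_7 = 243 = 3·5^0 + 3·5^1 + 4·5^2 + 1·5^3
λ_0 = (3, 3, 2, 2, 2, 4, 3)
λ_1 = (4, 1, 0, 4, 1, 1, 3)
λ_2 = (2, 0, 1, 1, 4, 2, 4)
λ_3 = (3, 1, 3, 0, 3, 2, 1)

((3, 3, 2, 2, 2, 4, 3), (4, 1, 0, 4, 1, 1, 3), (2, 0, 1, 1, 4, 2, 4), (3, 1, 3, 0, 3, 2, 1))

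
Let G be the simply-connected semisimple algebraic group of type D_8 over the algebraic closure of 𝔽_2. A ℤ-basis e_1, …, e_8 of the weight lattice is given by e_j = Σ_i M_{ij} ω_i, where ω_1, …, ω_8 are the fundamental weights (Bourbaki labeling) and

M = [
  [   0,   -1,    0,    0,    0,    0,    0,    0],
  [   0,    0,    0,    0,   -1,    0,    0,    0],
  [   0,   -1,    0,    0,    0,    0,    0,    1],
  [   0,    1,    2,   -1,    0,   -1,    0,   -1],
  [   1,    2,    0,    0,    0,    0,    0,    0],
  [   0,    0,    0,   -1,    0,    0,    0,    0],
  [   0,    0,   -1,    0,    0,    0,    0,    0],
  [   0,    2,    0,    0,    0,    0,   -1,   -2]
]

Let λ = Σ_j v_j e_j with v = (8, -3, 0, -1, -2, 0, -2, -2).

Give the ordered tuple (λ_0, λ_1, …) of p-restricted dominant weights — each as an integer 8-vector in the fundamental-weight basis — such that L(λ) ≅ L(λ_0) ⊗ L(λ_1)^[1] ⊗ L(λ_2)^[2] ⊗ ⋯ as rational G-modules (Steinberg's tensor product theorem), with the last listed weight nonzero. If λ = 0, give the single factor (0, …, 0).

Change of basis e → ω: c = M·v where v = (8, -3, 0, -1, -2, 0, -2, -2):
  c_1 = (0)·(8) + (-1)·(-3) + (0)·(0) + (0)·(-1) + (0)·(-2) + (0)·(0) + (0)·(-2) + (0)·(-2) = 3
  c_2 = (0)·(8) + (0)·(-3) + (0)·(0) + (0)·(-1) + (-1)·(-2) + (0)·(0) + (0)·(-2) + (0)·(-2) = 2
  c_3 = (0)·(8) + (-1)·(-3) + (0)·(0) + (0)·(-1) + (0)·(-2) + (0)·(0) + (0)·(-2) + (1)·(-2) = 1
  c_4 = (0)·(8) + (1)·(-3) + (2)·(0) + (-1)·(-1) + (0)·(-2) + (-1)·(0) + (0)·(-2) + (-1)·(-2) = 0
  c_5 = (1)·(8) + (2)·(-3) + (0)·(0) + (0)·(-1) + (0)·(-2) + (0)·(0) + (0)·(-2) + (0)·(-2) = 2
  c_6 = (0)·(8) + (0)·(-3) + (0)·(0) + (-1)·(-1) + (0)·(-2) + (0)·(0) + (0)·(-2) + (0)·(-2) = 1
  c_7 = (0)·(8) + (0)·(-3) + (-1)·(0) + (0)·(-1) + (0)·(-2) + (0)·(0) + (0)·(-2) + (0)·(-2) = 0
  c_8 = (0)·(8) + (2)·(-3) + (0)·(0) + (0)·(-1) + (0)·(-2) + (0)·(0) + (-1)·(-2) + (-2)·(-2) = 0
Writing each c_i in base p = 2:
  c_1 = 3 = 1·2^0 + 1·2^1
  c_2 = 2 = 0·2^0 + 1·2^1
  c_3 = 1 = 1·2^0
  c_4 = 0
  c_5 = 2 = 0·2^0 + 1·2^1
  c_6 = 1 = 1·2^0
  c_7 = 0
  c_8 = 0
Factor λ_0 = (1, 0, 1, 0, 0, 1, 0, 0)
Factor λ_1 = (1, 1, 0, 0, 1, 0, 0, 0)

((1, 0, 1, 0, 0, 1, 0, 0), (1, 1, 0, 0, 1, 0, 0, 0))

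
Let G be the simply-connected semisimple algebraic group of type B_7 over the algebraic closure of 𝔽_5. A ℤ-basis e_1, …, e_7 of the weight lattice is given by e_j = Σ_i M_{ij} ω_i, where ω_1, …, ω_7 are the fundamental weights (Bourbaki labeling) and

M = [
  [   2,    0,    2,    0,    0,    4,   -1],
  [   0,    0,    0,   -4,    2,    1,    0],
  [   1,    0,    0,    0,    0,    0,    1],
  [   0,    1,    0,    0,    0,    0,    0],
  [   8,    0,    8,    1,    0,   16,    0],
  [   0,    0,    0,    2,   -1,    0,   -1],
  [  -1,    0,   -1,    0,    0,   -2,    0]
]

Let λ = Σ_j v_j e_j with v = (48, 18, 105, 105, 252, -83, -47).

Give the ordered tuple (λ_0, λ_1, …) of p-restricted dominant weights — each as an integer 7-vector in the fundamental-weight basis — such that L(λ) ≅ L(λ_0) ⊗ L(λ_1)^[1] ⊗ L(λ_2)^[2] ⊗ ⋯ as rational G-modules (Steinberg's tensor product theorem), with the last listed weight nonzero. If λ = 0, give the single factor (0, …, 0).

((1, 1, 1, 3, 1, 0, 3), (4, 0, 0, 3, 0, 1, 2))

Converting to the ω-basis (c_i = row i of M dotted with v = (48, 18, 105, 105, 252, -83, -47)):
  c_1 = 2·48 + 0·18 + 2·105 + 0·105 + 0·252 + (4)·(-83) + (-1)·(-47) = 21
  c_2 = 0·48 + 0·18 + 0·105 + (-4)·(105) + 2·252 + (1)·(-83) + (0)·(-47) = 1
  c_3 = 1·48 + 0·18 + 0·105 + 0·105 + 0·252 + (0)·(-83) + (1)·(-47) = 1
  c_4 = 0·48 + 1·18 + 0·105 + 0·105 + 0·252 + (0)·(-83) + (0)·(-47) = 18
  c_5 = 8·48 + 0·18 + 8·105 + 1·105 + 0·252 + (16)·(-83) + (0)·(-47) = 1
  c_6 = 0·48 + 0·18 + 0·105 + 2·105 + (-1)·(252) + (0)·(-83) + (-1)·(-47) = 5
  c_7 = (-1)·(48) + 0·18 + (-1)·(105) + 0·105 + 0·252 + (-2)·(-83) + (0)·(-47) = 13
Base-5 expansion of each c_i:
  c_1 = 21 = 1·5^0 + 4·5^1
  c_2 = 1 = 1·5^0
  c_3 = 1 = 1·5^0
  c_4 = 18 = 3·5^0 + 3·5^1
  c_5 = 1 = 1·5^0
  c_6 = 5 = 0·5^0 + 1·5^1
  c_7 = 13 = 3·5^0 + 2·5^1
Factor λ_0 = (1, 1, 1, 3, 1, 0, 3)
Factor λ_1 = (4, 0, 0, 3, 0, 1, 2)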